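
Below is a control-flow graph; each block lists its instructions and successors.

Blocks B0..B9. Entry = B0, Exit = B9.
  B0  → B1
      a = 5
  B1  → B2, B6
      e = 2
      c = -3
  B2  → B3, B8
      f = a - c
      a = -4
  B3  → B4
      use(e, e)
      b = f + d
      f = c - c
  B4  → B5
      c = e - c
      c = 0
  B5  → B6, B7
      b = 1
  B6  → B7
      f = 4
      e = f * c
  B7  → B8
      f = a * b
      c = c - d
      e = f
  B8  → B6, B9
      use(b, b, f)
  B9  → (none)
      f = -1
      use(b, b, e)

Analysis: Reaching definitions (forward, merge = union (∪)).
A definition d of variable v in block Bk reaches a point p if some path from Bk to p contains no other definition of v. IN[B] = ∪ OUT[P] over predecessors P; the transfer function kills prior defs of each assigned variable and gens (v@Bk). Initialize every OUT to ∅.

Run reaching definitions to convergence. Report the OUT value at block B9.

Fixpoint table:
  B0:   IN={}   OUT={a@B0}
  B1:   IN={a@B0}   OUT={a@B0, c@B1, e@B1}
  B2:   IN={a@B0, c@B1, e@B1}   OUT={a@B2, c@B1, e@B1, f@B2}
  B3:   IN={a@B2, c@B1, e@B1, f@B2}   OUT={a@B2, b@B3, c@B1, e@B1, f@B3}
  B4:   IN={a@B2, b@B3, c@B1, e@B1, f@B3}   OUT={a@B2, b@B3, c@B4, e@B1, f@B3}
  B5:   IN={a@B2, b@B3, c@B4, e@B1, f@B3}   OUT={a@B2, b@B5, c@B4, e@B1, f@B3}
  B6:   IN={a@B0, a@B2, b@B5, c@B1, c@B4, c@B7, e@B1, e@B7, f@B2, f@B3, f@B7}   OUT={a@B0, a@B2, b@B5, c@B1, c@B4, c@B7, e@B6, f@B6}
  B7:   IN={a@B0, a@B2, b@B5, c@B1, c@B4, c@B7, e@B1, e@B6, f@B3, f@B6}   OUT={a@B0, a@B2, b@B5, c@B7, e@B7, f@B7}
  B8:   IN={a@B0, a@B2, b@B5, c@B1, c@B7, e@B1, e@B7, f@B2, f@B7}   OUT={a@B0, a@B2, b@B5, c@B1, c@B7, e@B1, e@B7, f@B2, f@B7}
  B9:   IN={a@B0, a@B2, b@B5, c@B1, c@B7, e@B1, e@B7, f@B2, f@B7}   OUT={a@B0, a@B2, b@B5, c@B1, c@B7, e@B1, e@B7, f@B9}

Merge at B9: IN[B9] = OUT[B8] = {a@B0, a@B2, b@B5, c@B1, c@B7, e@B1, e@B7, f@B2, f@B7}
Applying B9's transfer function to that IN value gives OUT[B9] (row B9 above).

Answer: {a@B0, a@B2, b@B5, c@B1, c@B7, e@B1, e@B7, f@B9}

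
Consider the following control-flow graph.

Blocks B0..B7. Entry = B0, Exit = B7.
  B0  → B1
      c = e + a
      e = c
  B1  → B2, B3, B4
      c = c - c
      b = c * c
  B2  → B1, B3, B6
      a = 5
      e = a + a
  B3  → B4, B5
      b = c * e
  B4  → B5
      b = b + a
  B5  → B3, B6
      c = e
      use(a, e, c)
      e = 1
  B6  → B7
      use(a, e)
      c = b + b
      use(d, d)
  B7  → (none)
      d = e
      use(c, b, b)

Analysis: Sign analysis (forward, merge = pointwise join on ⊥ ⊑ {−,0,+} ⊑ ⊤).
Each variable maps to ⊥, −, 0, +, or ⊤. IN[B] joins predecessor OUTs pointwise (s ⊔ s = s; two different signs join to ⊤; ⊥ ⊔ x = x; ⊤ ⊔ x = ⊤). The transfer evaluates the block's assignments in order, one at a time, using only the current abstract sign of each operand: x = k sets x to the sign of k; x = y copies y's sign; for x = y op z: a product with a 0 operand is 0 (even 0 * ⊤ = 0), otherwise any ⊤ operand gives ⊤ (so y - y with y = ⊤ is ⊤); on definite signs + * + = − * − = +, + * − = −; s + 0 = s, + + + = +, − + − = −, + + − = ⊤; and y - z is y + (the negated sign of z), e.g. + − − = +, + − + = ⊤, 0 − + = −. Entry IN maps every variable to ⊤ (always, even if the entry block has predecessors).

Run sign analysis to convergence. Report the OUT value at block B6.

Converged values:
  B0: | IN=(all ⊤) | OUT=(all ⊤)
  B1: | IN=(all ⊤) | OUT=(all ⊤)
  B2: | IN=(all ⊤) | OUT={a:+, e:+; rest ⊤}
  B3: | IN=(all ⊤) | OUT=(all ⊤)
  B4: | IN=(all ⊤) | OUT=(all ⊤)
  B5: | IN=(all ⊤) | OUT={e:+; rest ⊤}
  B6: | IN={e:+; rest ⊤} | OUT={e:+; rest ⊤}
  B7: | IN={e:+; rest ⊤} | OUT={d:+, e:+; rest ⊤}

Merge at B6: IN[B6] = OUT[B2] ⊔ OUT[B5] = {a: ⊤, b: ⊤, c: ⊤, d: ⊤, e: +, f: ⊤}
Applying B6's transfer function to that IN value gives OUT[B6] (row B6 above).

Answer: {a: ⊤, b: ⊤, c: ⊤, d: ⊤, e: +, f: ⊤}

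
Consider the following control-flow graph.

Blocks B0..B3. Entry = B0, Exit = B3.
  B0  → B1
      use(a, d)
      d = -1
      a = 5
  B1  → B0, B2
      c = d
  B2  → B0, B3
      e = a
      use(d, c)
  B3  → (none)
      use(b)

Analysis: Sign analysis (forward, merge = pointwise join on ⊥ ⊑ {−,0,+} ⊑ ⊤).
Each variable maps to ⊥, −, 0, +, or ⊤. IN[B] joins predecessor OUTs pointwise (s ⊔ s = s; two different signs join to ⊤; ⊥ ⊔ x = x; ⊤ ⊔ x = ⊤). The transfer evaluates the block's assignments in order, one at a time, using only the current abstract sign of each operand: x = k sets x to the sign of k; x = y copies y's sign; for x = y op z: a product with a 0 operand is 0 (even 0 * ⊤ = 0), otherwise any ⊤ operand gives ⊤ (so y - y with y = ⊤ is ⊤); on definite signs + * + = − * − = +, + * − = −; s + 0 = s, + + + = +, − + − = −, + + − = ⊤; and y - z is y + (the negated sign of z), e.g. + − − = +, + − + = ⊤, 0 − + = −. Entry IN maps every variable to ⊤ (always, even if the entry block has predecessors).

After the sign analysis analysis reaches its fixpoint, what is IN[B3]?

Answer: {a: +, b: ⊤, c: -, d: -, e: +, f: ⊤}

Trace:
Converged values:
  B0: | IN=(all ⊤) | OUT={a:+, d:-; rest ⊤}
  B1: | IN={a:+, d:-; rest ⊤} | OUT={a:+, c:-, d:-; rest ⊤}
  B2: | IN={a:+, c:-, d:-; rest ⊤} | OUT={a:+, c:-, d:-, e:+; rest ⊤}
  B3: | IN={a:+, c:-, d:-, e:+; rest ⊤} | OUT={a:+, c:-, d:-, e:+; rest ⊤}

Merge at B3: IN[B3] = OUT[B2] = {a: +, b: ⊤, c: -, d: -, e: +, f: ⊤}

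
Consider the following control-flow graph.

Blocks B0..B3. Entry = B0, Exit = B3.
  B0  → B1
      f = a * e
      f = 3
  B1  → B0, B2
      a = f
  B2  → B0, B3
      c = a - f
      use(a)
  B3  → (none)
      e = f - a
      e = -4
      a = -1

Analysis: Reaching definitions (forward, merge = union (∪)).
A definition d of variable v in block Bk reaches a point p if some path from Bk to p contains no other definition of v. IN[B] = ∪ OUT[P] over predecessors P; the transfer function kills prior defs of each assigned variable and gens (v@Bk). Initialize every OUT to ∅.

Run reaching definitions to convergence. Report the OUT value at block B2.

Converged values:
  B0: | IN={a@B1, c@B2, f@B0} | OUT={a@B1, c@B2, f@B0}
  B1: | IN={a@B1, c@B2, f@B0} | OUT={a@B1, c@B2, f@B0}
  B2: | IN={a@B1, c@B2, f@B0} | OUT={a@B1, c@B2, f@B0}
  B3: | IN={a@B1, c@B2, f@B0} | OUT={a@B3, c@B2, e@B3, f@B0}

Merge at B2: IN[B2] = OUT[B1] = {a@B1, c@B2, f@B0}
Applying B2's transfer function to that IN value gives OUT[B2] (row B2 above).

Answer: {a@B1, c@B2, f@B0}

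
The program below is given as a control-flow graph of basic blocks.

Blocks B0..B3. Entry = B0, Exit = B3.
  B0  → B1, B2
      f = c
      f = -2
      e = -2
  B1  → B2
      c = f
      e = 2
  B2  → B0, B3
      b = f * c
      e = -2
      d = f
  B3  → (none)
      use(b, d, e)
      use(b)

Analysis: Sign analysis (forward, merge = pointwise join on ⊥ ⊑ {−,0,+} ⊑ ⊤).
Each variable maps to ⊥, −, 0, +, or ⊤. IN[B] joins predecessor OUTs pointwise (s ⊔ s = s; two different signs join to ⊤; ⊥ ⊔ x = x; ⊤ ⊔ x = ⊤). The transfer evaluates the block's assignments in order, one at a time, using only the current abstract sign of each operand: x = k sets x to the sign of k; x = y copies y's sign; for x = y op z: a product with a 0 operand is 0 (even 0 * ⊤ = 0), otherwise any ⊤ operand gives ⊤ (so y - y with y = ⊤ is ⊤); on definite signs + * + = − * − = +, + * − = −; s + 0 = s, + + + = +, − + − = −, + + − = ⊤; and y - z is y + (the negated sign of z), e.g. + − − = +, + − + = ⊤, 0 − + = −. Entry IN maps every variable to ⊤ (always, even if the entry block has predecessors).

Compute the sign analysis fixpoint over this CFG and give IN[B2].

Answer: {a: ⊤, b: ⊤, c: ⊤, d: ⊤, e: ⊤, f: -}

Derivation:
Converged values:
  B0: | IN=(all ⊤) | OUT={e:-, f:-; rest ⊤}
  B1: | IN={e:-, f:-; rest ⊤} | OUT={c:-, e:+, f:-; rest ⊤}
  B2: | IN={f:-; rest ⊤} | OUT={d:-, e:-, f:-; rest ⊤}
  B3: | IN={d:-, e:-, f:-; rest ⊤} | OUT={d:-, e:-, f:-; rest ⊤}

Merge at B2: IN[B2] = OUT[B0] ⊔ OUT[B1] = {a: ⊤, b: ⊤, c: ⊤, d: ⊤, e: ⊤, f: -}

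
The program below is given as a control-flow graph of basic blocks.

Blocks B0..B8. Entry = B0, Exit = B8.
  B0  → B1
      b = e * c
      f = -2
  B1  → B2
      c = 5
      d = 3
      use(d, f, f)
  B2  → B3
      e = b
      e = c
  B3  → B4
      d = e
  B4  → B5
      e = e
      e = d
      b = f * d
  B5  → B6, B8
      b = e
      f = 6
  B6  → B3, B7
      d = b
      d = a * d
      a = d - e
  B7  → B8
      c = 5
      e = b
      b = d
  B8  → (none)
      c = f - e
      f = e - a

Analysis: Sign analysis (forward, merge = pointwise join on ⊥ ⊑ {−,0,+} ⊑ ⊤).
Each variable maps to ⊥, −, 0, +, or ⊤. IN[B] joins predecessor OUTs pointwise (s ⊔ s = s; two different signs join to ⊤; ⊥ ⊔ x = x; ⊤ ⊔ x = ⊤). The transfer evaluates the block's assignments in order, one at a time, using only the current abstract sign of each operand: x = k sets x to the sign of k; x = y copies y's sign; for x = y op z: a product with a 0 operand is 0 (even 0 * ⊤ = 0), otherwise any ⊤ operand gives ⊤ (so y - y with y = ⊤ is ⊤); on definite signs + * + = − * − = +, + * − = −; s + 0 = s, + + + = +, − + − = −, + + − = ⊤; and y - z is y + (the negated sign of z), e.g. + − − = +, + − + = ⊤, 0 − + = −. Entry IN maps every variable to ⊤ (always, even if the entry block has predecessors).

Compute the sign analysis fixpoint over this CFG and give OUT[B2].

Answer: {a: ⊤, b: ⊤, c: +, d: +, e: +, f: -}

Derivation:
Converged values:
  B0:   IN=(all ⊤)   OUT={f:-; rest ⊤}
  B1:   IN={f:-; rest ⊤}   OUT={c:+, d:+, f:-; rest ⊤}
  B2:   IN={c:+, d:+, f:-; rest ⊤}   OUT={c:+, d:+, e:+, f:-; rest ⊤}
  B3:   IN={c:+, e:+; rest ⊤}   OUT={c:+, d:+, e:+; rest ⊤}
  B4:   IN={c:+, d:+, e:+; rest ⊤}   OUT={c:+, d:+, e:+; rest ⊤}
  B5:   IN={c:+, d:+, e:+; rest ⊤}   OUT={b:+, c:+, d:+, e:+, f:+; rest ⊤}
  B6:   IN={b:+, c:+, d:+, e:+, f:+; rest ⊤}   OUT={b:+, c:+, e:+, f:+; rest ⊤}
  B7:   IN={b:+, c:+, e:+, f:+; rest ⊤}   OUT={c:+, e:+, f:+; rest ⊤}
  B8:   IN={c:+, e:+, f:+; rest ⊤}   OUT={e:+; rest ⊤}

Merge at B2: IN[B2] = OUT[B1] = {a: ⊤, b: ⊤, c: +, d: +, e: ⊤, f: -}
Applying B2's transfer function to that IN value gives OUT[B2] (row B2 above).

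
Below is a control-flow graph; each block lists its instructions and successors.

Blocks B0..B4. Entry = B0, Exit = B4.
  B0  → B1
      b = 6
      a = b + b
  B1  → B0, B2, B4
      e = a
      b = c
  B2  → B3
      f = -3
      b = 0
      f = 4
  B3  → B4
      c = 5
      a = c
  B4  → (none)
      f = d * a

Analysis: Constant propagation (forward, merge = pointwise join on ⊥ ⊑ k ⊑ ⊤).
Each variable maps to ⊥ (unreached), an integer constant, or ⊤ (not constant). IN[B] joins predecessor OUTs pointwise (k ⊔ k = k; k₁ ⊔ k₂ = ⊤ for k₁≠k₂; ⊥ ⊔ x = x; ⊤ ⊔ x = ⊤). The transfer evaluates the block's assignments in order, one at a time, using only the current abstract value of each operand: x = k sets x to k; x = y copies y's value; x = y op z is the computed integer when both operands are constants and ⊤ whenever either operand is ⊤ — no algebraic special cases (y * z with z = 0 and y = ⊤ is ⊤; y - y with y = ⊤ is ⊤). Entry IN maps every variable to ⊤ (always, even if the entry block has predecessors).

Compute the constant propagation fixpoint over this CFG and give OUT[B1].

Fixpoint table:
  B0: | IN=(all ⊤) | OUT={a:12, b:6; rest ⊤}
  B1: | IN={a:12, b:6; rest ⊤} | OUT={a:12, e:12; rest ⊤}
  B2: | IN={a:12, e:12; rest ⊤} | OUT={a:12, b:0, e:12, f:4; rest ⊤}
  B3: | IN={a:12, b:0, e:12, f:4; rest ⊤} | OUT={a:5, b:0, c:5, e:12, f:4; rest ⊤}
  B4: | IN={e:12; rest ⊤} | OUT={e:12; rest ⊤}

Merge at B1: IN[B1] = OUT[B0] = {a: 12, b: 6, c: ⊤, d: ⊤, e: ⊤, f: ⊤}
Applying B1's transfer function to that IN value gives OUT[B1] (row B1 above).

Answer: {a: 12, b: ⊤, c: ⊤, d: ⊤, e: 12, f: ⊤}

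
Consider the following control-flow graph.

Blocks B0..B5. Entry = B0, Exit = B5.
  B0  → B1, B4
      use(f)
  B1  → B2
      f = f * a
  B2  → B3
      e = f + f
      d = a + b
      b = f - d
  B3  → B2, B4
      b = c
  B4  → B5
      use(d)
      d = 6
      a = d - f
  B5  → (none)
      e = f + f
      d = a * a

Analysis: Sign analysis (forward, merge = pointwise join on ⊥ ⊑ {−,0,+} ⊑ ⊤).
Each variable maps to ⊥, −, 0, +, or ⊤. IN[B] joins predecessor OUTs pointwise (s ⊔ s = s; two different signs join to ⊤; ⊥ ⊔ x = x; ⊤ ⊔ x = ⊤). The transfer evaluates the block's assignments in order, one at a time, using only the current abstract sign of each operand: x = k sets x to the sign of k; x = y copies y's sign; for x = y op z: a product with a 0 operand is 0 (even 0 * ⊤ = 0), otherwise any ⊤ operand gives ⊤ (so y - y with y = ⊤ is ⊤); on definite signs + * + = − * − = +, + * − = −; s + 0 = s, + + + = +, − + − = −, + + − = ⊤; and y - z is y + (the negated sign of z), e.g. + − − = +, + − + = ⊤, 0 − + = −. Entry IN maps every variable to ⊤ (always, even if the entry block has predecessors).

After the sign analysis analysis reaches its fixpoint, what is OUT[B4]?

Answer: {a: ⊤, b: ⊤, c: ⊤, d: +, e: ⊤, f: ⊤}

Trace:
Converged values:
  B0: | IN=(all ⊤) | OUT=(all ⊤)
  B1: | IN=(all ⊤) | OUT=(all ⊤)
  B2: | IN=(all ⊤) | OUT=(all ⊤)
  B3: | IN=(all ⊤) | OUT=(all ⊤)
  B4: | IN=(all ⊤) | OUT={d:+; rest ⊤}
  B5: | IN={d:+; rest ⊤} | OUT=(all ⊤)

Merge at B4: IN[B4] = OUT[B0] ⊔ OUT[B3] = {a: ⊤, b: ⊤, c: ⊤, d: ⊤, e: ⊤, f: ⊤}
Applying B4's transfer function to that IN value gives OUT[B4] (row B4 above).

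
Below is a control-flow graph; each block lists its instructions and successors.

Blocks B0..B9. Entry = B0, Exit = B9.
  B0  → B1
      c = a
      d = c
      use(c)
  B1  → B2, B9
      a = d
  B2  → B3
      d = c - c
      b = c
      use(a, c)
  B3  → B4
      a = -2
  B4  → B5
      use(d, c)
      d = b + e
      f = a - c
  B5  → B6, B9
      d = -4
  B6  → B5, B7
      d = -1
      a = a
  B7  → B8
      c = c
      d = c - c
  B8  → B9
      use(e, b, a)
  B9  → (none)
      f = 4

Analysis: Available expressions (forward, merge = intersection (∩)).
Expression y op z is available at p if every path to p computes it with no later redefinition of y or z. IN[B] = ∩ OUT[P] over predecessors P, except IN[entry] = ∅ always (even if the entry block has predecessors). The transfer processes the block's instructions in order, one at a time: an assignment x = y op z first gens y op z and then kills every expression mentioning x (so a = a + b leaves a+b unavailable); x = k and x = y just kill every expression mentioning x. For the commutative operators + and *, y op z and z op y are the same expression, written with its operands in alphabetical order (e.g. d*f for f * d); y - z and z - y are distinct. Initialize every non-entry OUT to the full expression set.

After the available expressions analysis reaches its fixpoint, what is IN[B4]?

Per-block solution:
  B0: | IN={} | OUT={}
  B1: | IN={} | OUT={}
  B2: | IN={} | OUT={c-c}
  B3: | IN={c-c} | OUT={c-c}
  B4: | IN={c-c} | OUT={a-c, b+e, c-c}
  B5: | IN={b+e, c-c} | OUT={b+e, c-c}
  B6: | IN={b+e, c-c} | OUT={b+e, c-c}
  B7: | IN={b+e, c-c} | OUT={b+e, c-c}
  B8: | IN={b+e, c-c} | OUT={b+e, c-c}
  B9: | IN={} | OUT={}

Merge at B4: IN[B4] = OUT[B3] = {c-c}

Answer: {c-c}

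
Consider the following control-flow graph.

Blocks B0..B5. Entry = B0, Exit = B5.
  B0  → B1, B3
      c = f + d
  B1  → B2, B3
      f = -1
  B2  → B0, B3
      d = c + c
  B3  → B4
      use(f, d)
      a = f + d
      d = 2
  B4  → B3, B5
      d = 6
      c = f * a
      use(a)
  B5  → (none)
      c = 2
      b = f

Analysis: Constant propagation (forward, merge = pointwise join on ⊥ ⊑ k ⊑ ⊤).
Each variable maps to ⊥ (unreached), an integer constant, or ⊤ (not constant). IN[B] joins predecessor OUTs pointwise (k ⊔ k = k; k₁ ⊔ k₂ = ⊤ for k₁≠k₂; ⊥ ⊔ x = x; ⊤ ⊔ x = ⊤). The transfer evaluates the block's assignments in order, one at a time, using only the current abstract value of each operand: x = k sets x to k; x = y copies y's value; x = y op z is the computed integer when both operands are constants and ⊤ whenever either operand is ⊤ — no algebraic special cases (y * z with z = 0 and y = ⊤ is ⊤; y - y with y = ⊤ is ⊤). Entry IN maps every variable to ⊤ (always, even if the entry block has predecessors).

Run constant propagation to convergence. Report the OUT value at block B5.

Answer: {a: ⊤, b: ⊤, c: 2, d: 6, e: ⊤, f: ⊤}

Trace:
Converged values:
  B0: | IN=(all ⊤) | OUT=(all ⊤)
  B1: | IN=(all ⊤) | OUT={f:-1; rest ⊤}
  B2: | IN={f:-1; rest ⊤} | OUT={f:-1; rest ⊤}
  B3: | IN=(all ⊤) | OUT={d:2; rest ⊤}
  B4: | IN={d:2; rest ⊤} | OUT={d:6; rest ⊤}
  B5: | IN={d:6; rest ⊤} | OUT={c:2, d:6; rest ⊤}

Merge at B5: IN[B5] = OUT[B4] = {a: ⊤, b: ⊤, c: ⊤, d: 6, e: ⊤, f: ⊤}
Applying B5's transfer function to that IN value gives OUT[B5] (row B5 above).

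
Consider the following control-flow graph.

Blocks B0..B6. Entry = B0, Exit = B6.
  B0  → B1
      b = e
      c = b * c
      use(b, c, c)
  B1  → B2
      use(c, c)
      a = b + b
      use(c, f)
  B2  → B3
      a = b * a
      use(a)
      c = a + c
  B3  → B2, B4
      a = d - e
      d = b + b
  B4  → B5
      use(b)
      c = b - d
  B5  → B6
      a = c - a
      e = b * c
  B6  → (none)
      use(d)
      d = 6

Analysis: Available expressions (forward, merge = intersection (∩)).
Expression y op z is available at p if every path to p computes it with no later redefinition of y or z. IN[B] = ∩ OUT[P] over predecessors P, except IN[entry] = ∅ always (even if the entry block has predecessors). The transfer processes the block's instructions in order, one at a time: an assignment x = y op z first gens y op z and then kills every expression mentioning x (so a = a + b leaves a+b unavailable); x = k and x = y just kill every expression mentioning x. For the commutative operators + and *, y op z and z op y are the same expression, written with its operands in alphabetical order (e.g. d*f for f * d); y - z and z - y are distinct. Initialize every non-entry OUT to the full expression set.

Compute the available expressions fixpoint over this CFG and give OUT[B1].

Answer: {b+b}

Working:
Converged values:
  B0: | IN={} | OUT={}
  B1: | IN={} | OUT={b+b}
  B2: | IN={b+b} | OUT={b+b}
  B3: | IN={b+b} | OUT={b+b}
  B4: | IN={b+b} | OUT={b+b, b-d}
  B5: | IN={b+b, b-d} | OUT={b*c, b+b, b-d}
  B6: | IN={b*c, b+b, b-d} | OUT={b*c, b+b}

Merge at B1: IN[B1] = OUT[B0] = {}
Applying B1's transfer function to that IN value gives OUT[B1] (row B1 above).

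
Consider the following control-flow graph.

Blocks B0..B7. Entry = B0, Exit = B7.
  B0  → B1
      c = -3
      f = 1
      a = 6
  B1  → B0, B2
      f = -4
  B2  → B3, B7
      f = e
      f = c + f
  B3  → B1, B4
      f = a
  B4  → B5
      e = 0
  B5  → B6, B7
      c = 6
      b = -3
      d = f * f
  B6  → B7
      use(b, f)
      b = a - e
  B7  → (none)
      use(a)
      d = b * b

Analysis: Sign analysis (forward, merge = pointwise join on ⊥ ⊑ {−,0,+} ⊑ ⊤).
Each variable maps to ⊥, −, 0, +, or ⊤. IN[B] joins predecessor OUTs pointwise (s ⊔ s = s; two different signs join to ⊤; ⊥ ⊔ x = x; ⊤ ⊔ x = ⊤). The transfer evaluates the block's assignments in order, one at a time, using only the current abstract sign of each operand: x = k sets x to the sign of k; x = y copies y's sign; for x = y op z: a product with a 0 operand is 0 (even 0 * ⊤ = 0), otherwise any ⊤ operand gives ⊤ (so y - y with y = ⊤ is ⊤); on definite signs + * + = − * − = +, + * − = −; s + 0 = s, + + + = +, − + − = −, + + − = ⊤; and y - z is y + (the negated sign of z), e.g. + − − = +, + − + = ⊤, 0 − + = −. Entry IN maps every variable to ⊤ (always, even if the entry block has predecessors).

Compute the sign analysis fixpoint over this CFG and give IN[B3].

Answer: {a: +, b: ⊤, c: -, d: ⊤, e: ⊤, f: ⊤}

Trace:
Fixpoint table:
  B0:  IN=(all ⊤)  OUT={a:+, c:-, f:+; rest ⊤}
  B1:  IN={a:+, c:-, f:+; rest ⊤}  OUT={a:+, c:-, f:-; rest ⊤}
  B2:  IN={a:+, c:-, f:-; rest ⊤}  OUT={a:+, c:-; rest ⊤}
  B3:  IN={a:+, c:-; rest ⊤}  OUT={a:+, c:-, f:+; rest ⊤}
  B4:  IN={a:+, c:-, f:+; rest ⊤}  OUT={a:+, c:-, e:0, f:+; rest ⊤}
  B5:  IN={a:+, c:-, e:0, f:+; rest ⊤}  OUT={a:+, b:-, c:+, d:+, e:0, f:+; rest ⊤}
  B6:  IN={a:+, b:-, c:+, d:+, e:0, f:+; rest ⊤}  OUT={a:+, b:+, c:+, d:+, e:0, f:+; rest ⊤}
  B7:  IN={a:+; rest ⊤}  OUT={a:+; rest ⊤}

Merge at B3: IN[B3] = OUT[B2] = {a: +, b: ⊤, c: -, d: ⊤, e: ⊤, f: ⊤}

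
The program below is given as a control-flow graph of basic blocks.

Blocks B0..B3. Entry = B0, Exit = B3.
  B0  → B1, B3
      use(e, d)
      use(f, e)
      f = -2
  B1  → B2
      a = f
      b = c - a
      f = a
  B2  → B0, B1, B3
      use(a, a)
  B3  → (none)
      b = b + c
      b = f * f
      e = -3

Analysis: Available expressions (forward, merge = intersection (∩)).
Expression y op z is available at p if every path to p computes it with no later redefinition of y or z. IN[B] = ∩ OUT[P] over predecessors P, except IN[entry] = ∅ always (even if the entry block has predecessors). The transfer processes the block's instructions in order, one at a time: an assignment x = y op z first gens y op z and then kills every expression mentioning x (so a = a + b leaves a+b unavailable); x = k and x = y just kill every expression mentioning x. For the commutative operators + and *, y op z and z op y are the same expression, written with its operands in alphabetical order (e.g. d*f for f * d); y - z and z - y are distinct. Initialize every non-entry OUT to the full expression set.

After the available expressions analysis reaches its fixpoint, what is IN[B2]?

Answer: {c-a}

Derivation:
Fixpoint table:
  B0:   IN={}   OUT={}
  B1:   IN={}   OUT={c-a}
  B2:   IN={c-a}   OUT={c-a}
  B3:   IN={}   OUT={f*f}

Merge at B2: IN[B2] = OUT[B1] = {c-a}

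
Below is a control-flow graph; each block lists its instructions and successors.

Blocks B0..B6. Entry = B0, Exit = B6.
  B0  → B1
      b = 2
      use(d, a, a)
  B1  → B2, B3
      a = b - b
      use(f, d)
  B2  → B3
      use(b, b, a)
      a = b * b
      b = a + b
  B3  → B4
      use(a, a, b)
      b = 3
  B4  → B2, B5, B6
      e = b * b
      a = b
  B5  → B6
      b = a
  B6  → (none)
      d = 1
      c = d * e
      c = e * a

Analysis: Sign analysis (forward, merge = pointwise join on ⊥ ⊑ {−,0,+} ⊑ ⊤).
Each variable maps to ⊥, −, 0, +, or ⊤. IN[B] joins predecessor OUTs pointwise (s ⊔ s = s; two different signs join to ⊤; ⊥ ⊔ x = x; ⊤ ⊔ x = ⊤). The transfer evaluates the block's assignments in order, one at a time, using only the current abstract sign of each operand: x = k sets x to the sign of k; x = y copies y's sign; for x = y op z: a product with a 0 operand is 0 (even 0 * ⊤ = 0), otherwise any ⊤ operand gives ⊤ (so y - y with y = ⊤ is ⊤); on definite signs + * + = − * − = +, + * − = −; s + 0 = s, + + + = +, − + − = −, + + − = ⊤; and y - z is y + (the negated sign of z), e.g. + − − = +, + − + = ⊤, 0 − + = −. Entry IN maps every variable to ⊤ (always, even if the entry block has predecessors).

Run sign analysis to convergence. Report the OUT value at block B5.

Fixpoint table:
  B0:   IN=(all ⊤)   OUT={b:+; rest ⊤}
  B1:   IN={b:+; rest ⊤}   OUT={b:+; rest ⊤}
  B2:   IN={b:+; rest ⊤}   OUT={a:+, b:+; rest ⊤}
  B3:   IN={b:+; rest ⊤}   OUT={b:+; rest ⊤}
  B4:   IN={b:+; rest ⊤}   OUT={a:+, b:+, e:+; rest ⊤}
  B5:   IN={a:+, b:+, e:+; rest ⊤}   OUT={a:+, b:+, e:+; rest ⊤}
  B6:   IN={a:+, b:+, e:+; rest ⊤}   OUT={a:+, b:+, c:+, d:+, e:+; rest ⊤}

Merge at B5: IN[B5] = OUT[B4] = {a: +, b: +, c: ⊤, d: ⊤, e: +, f: ⊤}
Applying B5's transfer function to that IN value gives OUT[B5] (row B5 above).

Answer: {a: +, b: +, c: ⊤, d: ⊤, e: +, f: ⊤}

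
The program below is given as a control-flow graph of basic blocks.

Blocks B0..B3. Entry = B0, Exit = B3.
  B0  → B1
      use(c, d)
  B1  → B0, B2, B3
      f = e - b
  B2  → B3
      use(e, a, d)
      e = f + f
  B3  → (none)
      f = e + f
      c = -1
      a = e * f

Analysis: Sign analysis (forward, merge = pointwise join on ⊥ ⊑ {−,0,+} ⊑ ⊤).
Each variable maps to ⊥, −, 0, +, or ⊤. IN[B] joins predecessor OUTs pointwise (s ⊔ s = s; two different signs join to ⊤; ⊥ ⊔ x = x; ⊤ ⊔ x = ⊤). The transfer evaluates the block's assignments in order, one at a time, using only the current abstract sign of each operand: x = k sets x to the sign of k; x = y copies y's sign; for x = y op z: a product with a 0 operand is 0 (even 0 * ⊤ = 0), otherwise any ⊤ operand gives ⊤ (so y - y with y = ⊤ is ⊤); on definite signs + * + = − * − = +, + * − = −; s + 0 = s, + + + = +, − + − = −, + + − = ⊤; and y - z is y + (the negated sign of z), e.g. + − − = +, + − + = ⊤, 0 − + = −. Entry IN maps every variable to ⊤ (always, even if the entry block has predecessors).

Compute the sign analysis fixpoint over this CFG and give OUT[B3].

Answer: {a: ⊤, b: ⊤, c: -, d: ⊤, e: ⊤, f: ⊤}

Derivation:
Converged values:
  B0:   IN=(all ⊤)   OUT=(all ⊤)
  B1:   IN=(all ⊤)   OUT=(all ⊤)
  B2:   IN=(all ⊤)   OUT=(all ⊤)
  B3:   IN=(all ⊤)   OUT={c:-; rest ⊤}

Merge at B3: IN[B3] = OUT[B1] ⊔ OUT[B2] = {a: ⊤, b: ⊤, c: ⊤, d: ⊤, e: ⊤, f: ⊤}
Applying B3's transfer function to that IN value gives OUT[B3] (row B3 above).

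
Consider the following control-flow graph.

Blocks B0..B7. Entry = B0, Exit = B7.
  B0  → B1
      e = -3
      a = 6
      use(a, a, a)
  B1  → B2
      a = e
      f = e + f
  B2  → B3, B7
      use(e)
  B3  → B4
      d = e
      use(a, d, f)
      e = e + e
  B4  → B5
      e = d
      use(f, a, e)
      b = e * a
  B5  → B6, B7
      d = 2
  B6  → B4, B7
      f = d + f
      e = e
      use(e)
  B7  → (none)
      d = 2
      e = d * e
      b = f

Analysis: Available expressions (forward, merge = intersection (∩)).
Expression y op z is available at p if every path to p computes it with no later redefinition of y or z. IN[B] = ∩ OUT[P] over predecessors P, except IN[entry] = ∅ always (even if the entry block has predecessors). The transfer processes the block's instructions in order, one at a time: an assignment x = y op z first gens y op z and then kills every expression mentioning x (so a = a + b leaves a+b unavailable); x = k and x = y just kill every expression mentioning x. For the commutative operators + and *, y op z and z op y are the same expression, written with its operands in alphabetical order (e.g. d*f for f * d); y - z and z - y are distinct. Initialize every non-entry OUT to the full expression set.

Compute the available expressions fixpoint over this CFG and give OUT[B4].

Per-block solution:
  B0: | IN={} | OUT={}
  B1: | IN={} | OUT={}
  B2: | IN={} | OUT={}
  B3: | IN={} | OUT={}
  B4: | IN={} | OUT={a*e}
  B5: | IN={a*e} | OUT={a*e}
  B6: | IN={a*e} | OUT={}
  B7: | IN={} | OUT={}

Merge at B4: IN[B4] = OUT[B3] ∩ OUT[B6] = {}
Applying B4's transfer function to that IN value gives OUT[B4] (row B4 above).

Answer: {a*e}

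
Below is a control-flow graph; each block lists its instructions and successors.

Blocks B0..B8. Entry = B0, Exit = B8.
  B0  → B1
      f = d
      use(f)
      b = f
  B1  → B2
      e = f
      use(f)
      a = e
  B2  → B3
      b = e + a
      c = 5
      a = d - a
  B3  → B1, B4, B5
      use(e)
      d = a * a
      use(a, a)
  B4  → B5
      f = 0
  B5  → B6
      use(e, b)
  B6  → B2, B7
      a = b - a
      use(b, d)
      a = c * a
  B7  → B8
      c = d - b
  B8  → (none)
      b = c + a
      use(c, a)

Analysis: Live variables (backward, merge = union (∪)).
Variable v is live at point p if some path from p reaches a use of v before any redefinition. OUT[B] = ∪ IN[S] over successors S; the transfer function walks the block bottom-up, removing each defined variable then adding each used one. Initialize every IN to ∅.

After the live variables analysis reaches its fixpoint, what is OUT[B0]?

Answer: {d, f}

Working:
Converged values:
  B0: | IN={d} | OUT={d, f}
  B1: | IN={d, f} | OUT={a, d, e, f}
  B2: | IN={a, d, e, f} | OUT={a, b, c, e, f}
  B3: | IN={a, b, c, e, f} | OUT={a, b, c, d, e, f}
  B4: | IN={a, b, c, d, e} | OUT={a, b, c, d, e, f}
  B5: | IN={a, b, c, d, e, f} | OUT={a, b, c, d, e, f}
  B6: | IN={a, b, c, d, e, f} | OUT={a, b, d, e, f}
  B7: | IN={a, b, d} | OUT={a, c}
  B8: | IN={a, c} | OUT={}

Merge at B0: OUT[B0] = IN[B1] = {d, f}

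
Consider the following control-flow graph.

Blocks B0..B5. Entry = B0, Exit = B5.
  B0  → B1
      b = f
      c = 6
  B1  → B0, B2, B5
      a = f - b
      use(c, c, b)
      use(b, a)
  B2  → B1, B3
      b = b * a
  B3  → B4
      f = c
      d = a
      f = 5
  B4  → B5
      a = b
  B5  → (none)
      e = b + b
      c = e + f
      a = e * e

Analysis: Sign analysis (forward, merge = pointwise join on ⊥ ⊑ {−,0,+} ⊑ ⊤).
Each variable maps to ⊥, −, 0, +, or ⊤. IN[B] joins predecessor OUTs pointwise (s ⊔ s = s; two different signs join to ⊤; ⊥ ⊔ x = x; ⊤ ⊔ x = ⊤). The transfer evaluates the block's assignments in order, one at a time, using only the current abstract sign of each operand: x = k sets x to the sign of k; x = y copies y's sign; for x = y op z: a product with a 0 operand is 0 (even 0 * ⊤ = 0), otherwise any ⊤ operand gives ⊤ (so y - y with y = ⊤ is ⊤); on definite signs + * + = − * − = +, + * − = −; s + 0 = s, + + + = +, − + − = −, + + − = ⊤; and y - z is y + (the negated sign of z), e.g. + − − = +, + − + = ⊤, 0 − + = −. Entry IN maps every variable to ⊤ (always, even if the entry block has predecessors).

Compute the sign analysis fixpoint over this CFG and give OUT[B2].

Converged values:
  B0:   IN=(all ⊤)   OUT={c:+; rest ⊤}
  B1:   IN={c:+; rest ⊤}   OUT={c:+; rest ⊤}
  B2:   IN={c:+; rest ⊤}   OUT={c:+; rest ⊤}
  B3:   IN={c:+; rest ⊤}   OUT={c:+, f:+; rest ⊤}
  B4:   IN={c:+, f:+; rest ⊤}   OUT={c:+, f:+; rest ⊤}
  B5:   IN={c:+; rest ⊤}   OUT=(all ⊤)

Merge at B2: IN[B2] = OUT[B1] = {a: ⊤, b: ⊤, c: +, d: ⊤, e: ⊤, f: ⊤}
Applying B2's transfer function to that IN value gives OUT[B2] (row B2 above).

Answer: {a: ⊤, b: ⊤, c: +, d: ⊤, e: ⊤, f: ⊤}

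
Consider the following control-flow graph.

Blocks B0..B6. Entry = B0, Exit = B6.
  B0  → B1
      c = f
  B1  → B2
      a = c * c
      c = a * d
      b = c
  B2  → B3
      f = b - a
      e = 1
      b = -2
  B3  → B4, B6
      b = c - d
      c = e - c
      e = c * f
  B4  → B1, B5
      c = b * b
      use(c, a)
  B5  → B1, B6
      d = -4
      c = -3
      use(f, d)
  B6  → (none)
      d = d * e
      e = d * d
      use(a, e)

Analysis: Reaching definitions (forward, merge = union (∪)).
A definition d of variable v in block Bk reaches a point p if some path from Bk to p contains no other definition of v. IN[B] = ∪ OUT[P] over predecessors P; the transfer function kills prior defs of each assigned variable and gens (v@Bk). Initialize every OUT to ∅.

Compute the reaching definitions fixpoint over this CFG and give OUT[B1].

Converged values:
  B0:   IN={}   OUT={c@B0}
  B1:   IN={a@B1, b@B3, c@B0, c@B4, c@B5, d@B5, e@B3, f@B2}   OUT={a@B1, b@B1, c@B1, d@B5, e@B3, f@B2}
  B2:   IN={a@B1, b@B1, c@B1, d@B5, e@B3, f@B2}   OUT={a@B1, b@B2, c@B1, d@B5, e@B2, f@B2}
  B3:   IN={a@B1, b@B2, c@B1, d@B5, e@B2, f@B2}   OUT={a@B1, b@B3, c@B3, d@B5, e@B3, f@B2}
  B4:   IN={a@B1, b@B3, c@B3, d@B5, e@B3, f@B2}   OUT={a@B1, b@B3, c@B4, d@B5, e@B3, f@B2}
  B5:   IN={a@B1, b@B3, c@B4, d@B5, e@B3, f@B2}   OUT={a@B1, b@B3, c@B5, d@B5, e@B3, f@B2}
  B6:   IN={a@B1, b@B3, c@B3, c@B5, d@B5, e@B3, f@B2}   OUT={a@B1, b@B3, c@B3, c@B5, d@B6, e@B6, f@B2}

Merge at B1: IN[B1] = OUT[B0] ⊔ OUT[B4] ⊔ OUT[B5] = {a@B1, b@B3, c@B0, c@B4, c@B5, d@B5, e@B3, f@B2}
Applying B1's transfer function to that IN value gives OUT[B1] (row B1 above).

Answer: {a@B1, b@B1, c@B1, d@B5, e@B3, f@B2}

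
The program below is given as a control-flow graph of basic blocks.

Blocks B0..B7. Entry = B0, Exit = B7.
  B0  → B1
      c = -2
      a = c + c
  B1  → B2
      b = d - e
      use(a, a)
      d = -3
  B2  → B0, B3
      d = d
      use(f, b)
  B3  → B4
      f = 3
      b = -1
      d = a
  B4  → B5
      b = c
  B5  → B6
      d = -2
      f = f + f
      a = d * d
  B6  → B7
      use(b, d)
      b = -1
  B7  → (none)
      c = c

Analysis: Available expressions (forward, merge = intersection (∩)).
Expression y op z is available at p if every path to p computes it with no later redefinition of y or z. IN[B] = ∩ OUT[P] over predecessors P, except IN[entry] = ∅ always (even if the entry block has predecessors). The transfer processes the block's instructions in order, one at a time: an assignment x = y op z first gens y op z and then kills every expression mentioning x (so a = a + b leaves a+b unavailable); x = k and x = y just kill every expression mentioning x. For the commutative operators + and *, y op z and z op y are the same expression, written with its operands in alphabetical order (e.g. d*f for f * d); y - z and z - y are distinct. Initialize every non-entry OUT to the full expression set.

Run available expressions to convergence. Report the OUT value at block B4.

Answer: {c+c}

Working:
Fixpoint table:
  B0: | IN={} | OUT={c+c}
  B1: | IN={c+c} | OUT={c+c}
  B2: | IN={c+c} | OUT={c+c}
  B3: | IN={c+c} | OUT={c+c}
  B4: | IN={c+c} | OUT={c+c}
  B5: | IN={c+c} | OUT={c+c, d*d}
  B6: | IN={c+c, d*d} | OUT={c+c, d*d}
  B7: | IN={c+c, d*d} | OUT={d*d}

Merge at B4: IN[B4] = OUT[B3] = {c+c}
Applying B4's transfer function to that IN value gives OUT[B4] (row B4 above).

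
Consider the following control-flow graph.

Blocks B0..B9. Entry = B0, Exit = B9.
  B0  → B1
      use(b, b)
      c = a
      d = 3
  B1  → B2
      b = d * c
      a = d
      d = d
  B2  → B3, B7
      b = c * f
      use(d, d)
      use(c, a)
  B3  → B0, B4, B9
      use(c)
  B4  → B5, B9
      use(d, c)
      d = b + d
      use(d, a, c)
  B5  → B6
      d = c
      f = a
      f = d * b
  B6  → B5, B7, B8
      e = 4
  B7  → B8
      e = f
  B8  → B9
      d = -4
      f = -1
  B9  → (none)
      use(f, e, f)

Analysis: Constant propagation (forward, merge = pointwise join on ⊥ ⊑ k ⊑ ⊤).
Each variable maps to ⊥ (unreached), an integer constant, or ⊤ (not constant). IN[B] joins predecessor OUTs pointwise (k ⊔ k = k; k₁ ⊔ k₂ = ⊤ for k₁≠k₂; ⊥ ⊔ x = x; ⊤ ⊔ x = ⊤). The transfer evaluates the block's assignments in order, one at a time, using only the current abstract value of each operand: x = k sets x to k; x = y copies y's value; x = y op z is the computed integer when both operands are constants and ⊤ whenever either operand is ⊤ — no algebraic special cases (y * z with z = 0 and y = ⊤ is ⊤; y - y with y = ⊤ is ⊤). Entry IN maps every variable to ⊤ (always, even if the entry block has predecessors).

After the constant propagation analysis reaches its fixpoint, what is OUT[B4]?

Fixpoint table:
  B0:  IN=(all ⊤)  OUT={d:3; rest ⊤}
  B1:  IN={d:3; rest ⊤}  OUT={a:3, d:3; rest ⊤}
  B2:  IN={a:3, d:3; rest ⊤}  OUT={a:3, d:3; rest ⊤}
  B3:  IN={a:3, d:3; rest ⊤}  OUT={a:3, d:3; rest ⊤}
  B4:  IN={a:3, d:3; rest ⊤}  OUT={a:3; rest ⊤}
  B5:  IN={a:3; rest ⊤}  OUT={a:3; rest ⊤}
  B6:  IN={a:3; rest ⊤}  OUT={a:3, e:4; rest ⊤}
  B7:  IN={a:3; rest ⊤}  OUT={a:3; rest ⊤}
  B8:  IN={a:3; rest ⊤}  OUT={a:3, d:-4, f:-1; rest ⊤}
  B9:  IN={a:3; rest ⊤}  OUT={a:3; rest ⊤}

Merge at B4: IN[B4] = OUT[B3] = {a: 3, b: ⊤, c: ⊤, d: 3, e: ⊤, f: ⊤}
Applying B4's transfer function to that IN value gives OUT[B4] (row B4 above).

Answer: {a: 3, b: ⊤, c: ⊤, d: ⊤, e: ⊤, f: ⊤}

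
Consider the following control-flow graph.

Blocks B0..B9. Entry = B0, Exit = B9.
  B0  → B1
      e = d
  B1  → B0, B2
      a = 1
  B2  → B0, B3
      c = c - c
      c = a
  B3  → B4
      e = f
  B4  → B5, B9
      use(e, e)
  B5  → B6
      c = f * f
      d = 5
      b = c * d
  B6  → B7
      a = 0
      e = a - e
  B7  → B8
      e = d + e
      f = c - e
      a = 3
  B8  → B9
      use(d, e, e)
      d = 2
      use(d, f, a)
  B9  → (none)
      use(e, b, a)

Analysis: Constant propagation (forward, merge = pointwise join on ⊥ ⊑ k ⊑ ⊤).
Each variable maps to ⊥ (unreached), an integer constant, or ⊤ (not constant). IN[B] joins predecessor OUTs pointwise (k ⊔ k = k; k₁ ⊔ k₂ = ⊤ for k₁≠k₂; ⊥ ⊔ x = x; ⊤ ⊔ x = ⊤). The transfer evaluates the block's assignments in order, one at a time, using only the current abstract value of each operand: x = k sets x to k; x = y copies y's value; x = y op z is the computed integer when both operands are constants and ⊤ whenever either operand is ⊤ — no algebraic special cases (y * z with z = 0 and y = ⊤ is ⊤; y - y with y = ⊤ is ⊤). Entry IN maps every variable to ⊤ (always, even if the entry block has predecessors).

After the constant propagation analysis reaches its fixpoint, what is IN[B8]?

Answer: {a: 3, b: ⊤, c: ⊤, d: 5, e: ⊤, f: ⊤}

Working:
Converged values:
  B0:   IN=(all ⊤)   OUT=(all ⊤)
  B1:   IN=(all ⊤)   OUT={a:1; rest ⊤}
  B2:   IN={a:1; rest ⊤}   OUT={a:1, c:1; rest ⊤}
  B3:   IN={a:1, c:1; rest ⊤}   OUT={a:1, c:1; rest ⊤}
  B4:   IN={a:1, c:1; rest ⊤}   OUT={a:1, c:1; rest ⊤}
  B5:   IN={a:1, c:1; rest ⊤}   OUT={a:1, d:5; rest ⊤}
  B6:   IN={a:1, d:5; rest ⊤}   OUT={a:0, d:5; rest ⊤}
  B7:   IN={a:0, d:5; rest ⊤}   OUT={a:3, d:5; rest ⊤}
  B8:   IN={a:3, d:5; rest ⊤}   OUT={a:3, d:2; rest ⊤}
  B9:   IN=(all ⊤)   OUT=(all ⊤)

Merge at B8: IN[B8] = OUT[B7] = {a: 3, b: ⊤, c: ⊤, d: 5, e: ⊤, f: ⊤}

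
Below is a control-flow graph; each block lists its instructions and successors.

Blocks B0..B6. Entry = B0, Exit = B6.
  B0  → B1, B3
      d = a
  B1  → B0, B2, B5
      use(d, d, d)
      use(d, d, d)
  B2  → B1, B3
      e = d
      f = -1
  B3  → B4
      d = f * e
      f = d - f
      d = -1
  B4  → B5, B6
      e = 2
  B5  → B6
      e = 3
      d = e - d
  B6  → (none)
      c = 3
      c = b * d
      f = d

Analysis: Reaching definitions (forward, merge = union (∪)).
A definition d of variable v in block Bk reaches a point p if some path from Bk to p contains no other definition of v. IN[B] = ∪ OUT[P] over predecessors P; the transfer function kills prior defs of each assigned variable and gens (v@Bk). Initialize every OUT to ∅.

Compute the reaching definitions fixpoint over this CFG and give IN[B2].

Converged values:
  B0:  IN={d@B0, e@B2, f@B2}  OUT={d@B0, e@B2, f@B2}
  B1:  IN={d@B0, e@B2, f@B2}  OUT={d@B0, e@B2, f@B2}
  B2:  IN={d@B0, e@B2, f@B2}  OUT={d@B0, e@B2, f@B2}
  B3:  IN={d@B0, e@B2, f@B2}  OUT={d@B3, e@B2, f@B3}
  B4:  IN={d@B3, e@B2, f@B3}  OUT={d@B3, e@B4, f@B3}
  B5:  IN={d@B0, d@B3, e@B2, e@B4, f@B2, f@B3}  OUT={d@B5, e@B5, f@B2, f@B3}
  B6:  IN={d@B3, d@B5, e@B4, e@B5, f@B2, f@B3}  OUT={c@B6, d@B3, d@B5, e@B4, e@B5, f@B6}

Merge at B2: IN[B2] = OUT[B1] = {d@B0, e@B2, f@B2}

Answer: {d@B0, e@B2, f@B2}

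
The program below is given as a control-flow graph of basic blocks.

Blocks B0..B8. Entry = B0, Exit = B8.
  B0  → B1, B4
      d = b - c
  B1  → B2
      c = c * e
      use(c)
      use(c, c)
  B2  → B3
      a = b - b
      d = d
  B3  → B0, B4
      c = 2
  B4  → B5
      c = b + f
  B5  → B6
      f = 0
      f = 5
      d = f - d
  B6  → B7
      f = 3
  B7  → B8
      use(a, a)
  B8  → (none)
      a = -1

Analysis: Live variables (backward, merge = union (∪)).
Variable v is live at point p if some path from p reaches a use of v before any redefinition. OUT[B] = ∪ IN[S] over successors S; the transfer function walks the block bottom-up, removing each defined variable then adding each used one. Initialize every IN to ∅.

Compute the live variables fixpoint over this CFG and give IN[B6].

Converged values:
  B0:  IN={a, b, c, e, f}  OUT={a, b, c, d, e, f}
  B1:  IN={b, c, d, e, f}  OUT={b, d, e, f}
  B2:  IN={b, d, e, f}  OUT={a, b, d, e, f}
  B3:  IN={a, b, d, e, f}  OUT={a, b, c, d, e, f}
  B4:  IN={a, b, d, f}  OUT={a, d}
  B5:  IN={a, d}  OUT={a}
  B6:  IN={a}  OUT={a}
  B7:  IN={a}  OUT={}
  B8:  IN={}  OUT={}

Merge at B6: OUT[B6] = IN[B7] = {a}
Applying B6's transfer function to that OUT value gives IN[B6] (row B6 above).

Answer: {a}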